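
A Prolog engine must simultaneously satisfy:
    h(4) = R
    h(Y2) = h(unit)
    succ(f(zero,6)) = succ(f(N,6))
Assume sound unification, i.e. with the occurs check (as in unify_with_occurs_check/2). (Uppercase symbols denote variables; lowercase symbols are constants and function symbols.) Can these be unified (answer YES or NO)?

Bind R := h(4); no other remaining equation mentions R.
Decompose h/1: Y2 = unit.
Bind Y2 := unit; no other remaining equation mentions Y2.
Decompose succ/1: f(zero,6) = f(N,6).
Decompose f/2: zero = N,  6 = 6.
Bind N := zero; no other remaining equation mentions N.
Delete trivial equation 6 = 6.
No equations remain and no clash or occurs-check failure arose, so a unifier exists.

YES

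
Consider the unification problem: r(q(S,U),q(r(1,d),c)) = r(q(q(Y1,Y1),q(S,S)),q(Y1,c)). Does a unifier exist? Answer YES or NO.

Decompose r/2: q(S,U) = q(q(Y1,Y1),q(S,S)),  q(r(1,d),c) = q(Y1,c).
Decompose q/2: S = q(Y1,Y1),  U = q(S,S).
Bind S := q(Y1,Y1); substituting into the one remaining equation that mentions S gives: U = q(q(Y1,Y1),q(Y1,Y1)).
Bind U := q(q(Y1,Y1),q(Y1,Y1)); no other remaining equation mentions U.
Decompose q/2: r(1,d) = Y1,  c = c.
Bind Y1 := r(1,d); no other remaining equation mentions Y1. Substituting into the earlier bindings gives S := q(r(1,d),r(1,d)), U := q(q(r(1,d),r(1,d)),q(r(1,d),r(1,d))).
Delete trivial equation c = c.
No equations remain and no clash or occurs-check failure arose, so a unifier exists.

YES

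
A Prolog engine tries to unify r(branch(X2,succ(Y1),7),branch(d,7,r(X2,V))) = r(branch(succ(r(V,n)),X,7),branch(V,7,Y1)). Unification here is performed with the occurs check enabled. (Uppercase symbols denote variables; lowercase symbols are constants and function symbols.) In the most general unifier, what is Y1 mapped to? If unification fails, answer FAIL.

Decompose r/2: branch(X2,succ(Y1),7) = branch(succ(r(V,n)),X,7),  branch(d,7,r(X2,V)) = branch(V,7,Y1).
Decompose branch/3: X2 = succ(r(V,n)),  succ(Y1) = X,  7 = 7.
Bind X2 := succ(r(V,n)); substituting into the one remaining equation that mentions X2 gives: branch(d,7,r(succ(r(V,n)),V)) = branch(V,7,Y1).
Bind X := succ(Y1); no other remaining equation mentions X.
Delete trivial equation 7 = 7.
Decompose branch/3: d = V,  7 = 7,  r(succ(r(V,n)),V) = Y1.
Bind V := d; substituting into the one remaining equation that mentions V gives: r(succ(r(d,n)),d) = Y1. Substituting into the earlier binding gives X2 := succ(r(d,n)).
Delete trivial equation 7 = 7.
Bind Y1 := r(succ(r(d,n)),d). Substituting into the earlier binding gives X := succ(r(succ(r(d,n)),d)).
MGU = { X2 -> succ(r(d,n)), X -> succ(r(succ(r(d,n)),d)), V -> d, Y1 -> r(succ(r(d,n)),d) }, so Y1 -> r(succ(r(d,n)),d).

r(succ(r(d,n)),d)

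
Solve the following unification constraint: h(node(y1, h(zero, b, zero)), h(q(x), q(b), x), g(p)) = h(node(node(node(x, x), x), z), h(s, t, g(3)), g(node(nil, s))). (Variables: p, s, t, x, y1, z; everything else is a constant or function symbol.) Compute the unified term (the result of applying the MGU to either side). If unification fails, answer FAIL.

Decompose h/3: node(y1, h(zero, b, zero)) = node(node(node(x, x), x), z),  h(q(x), q(b), x) = h(s, t, g(3)),  g(p) = g(node(nil, s)).
Decompose node/2: y1 = node(node(x, x), x),  h(zero, b, zero) = z.
Bind y1 := node(node(x, x), x); no other remaining equation mentions y1.
Bind z := h(zero, b, zero); no other remaining equation mentions z.
Decompose h/3: q(x) = s,  q(b) = t,  x = g(3).
Bind s := q(x); substituting into the one remaining equation that mentions s gives: g(p) = g(node(nil, q(x))).
Bind t := q(b); no other remaining equation mentions t.
Bind x := g(3); substituting into the remaining equation gives: g(p) = g(node(nil, q(g(3)))). Substituting into the earlier bindings gives y1 := node(node(g(3), g(3)), g(3)), s := q(g(3)).
Decompose g/1: p = node(nil, q(g(3))).
Bind p := node(nil, q(g(3))).
Applying the MGU to either side gives h(node(node(node(g(3), g(3)), g(3)), h(zero, b, zero)), h(q(g(3)), q(b), g(3)), g(node(nil, q(g(3))))).

h(node(node(node(g(3), g(3)), g(3)), h(zero, b, zero)), h(q(g(3)), q(b), g(3)), g(node(nil, q(g(3)))))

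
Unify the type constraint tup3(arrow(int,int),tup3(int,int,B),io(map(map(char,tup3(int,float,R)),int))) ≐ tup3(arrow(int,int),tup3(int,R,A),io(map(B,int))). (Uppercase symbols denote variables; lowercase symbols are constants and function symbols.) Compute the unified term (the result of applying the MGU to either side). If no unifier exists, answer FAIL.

tup3(arrow(int,int),tup3(int,int,map(char,tup3(int,float,int))),io(map(map(char,tup3(int,float,int)),int)))

Decompose tup3/3: arrow(int,int) ≐ arrow(int,int),  tup3(int,int,B) ≐ tup3(int,R,A),  io(map(map(char,tup3(int,float,R)),int)) ≐ io(map(B,int)).
Delete trivial equation arrow(int,int) ≐ arrow(int,int).
Decompose tup3/3: int ≐ int,  int ≐ R,  B ≐ A.
Delete trivial equation int ≐ int.
Bind R := int; substituting into the one remaining equation that mentions R gives: io(map(map(char,tup3(int,float,int)),int)) ≐ io(map(B,int)).
Bind B := A; substituting into the remaining equation gives: io(map(map(char,tup3(int,float,int)),int)) ≐ io(map(A,int)).
Decompose io/1: map(map(char,tup3(int,float,int)),int) ≐ map(A,int).
Decompose map/2: map(char,tup3(int,float,int)) ≐ A,  int ≐ int.
Bind A := map(char,tup3(int,float,int)); no other remaining equation mentions A. Substituting into the earlier binding gives B := map(char,tup3(int,float,int)).
Delete trivial equation int ≐ int.
Applying the MGU to either side gives tup3(arrow(int,int),tup3(int,int,map(char,tup3(int,float,int))),io(map(map(char,tup3(int,float,int)),int))).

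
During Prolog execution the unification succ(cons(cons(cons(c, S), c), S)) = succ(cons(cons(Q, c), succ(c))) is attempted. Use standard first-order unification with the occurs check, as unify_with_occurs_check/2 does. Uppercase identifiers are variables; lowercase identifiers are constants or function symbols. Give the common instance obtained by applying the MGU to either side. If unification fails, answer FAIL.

Decompose succ/1: cons(cons(cons(c, S), c), S) = cons(cons(Q, c), succ(c)).
Decompose cons/2: cons(cons(c, S), c) = cons(Q, c),  S = succ(c).
Decompose cons/2: cons(c, S) = Q,  c = c.
Bind Q := cons(c, S); no other remaining equation mentions Q.
Delete trivial equation c = c.
Bind S := succ(c). Substituting into the earlier binding gives Q := cons(c, succ(c)).
Applying the MGU to either side gives succ(cons(cons(cons(c, succ(c)), c), succ(c))).

succ(cons(cons(cons(c, succ(c)), c), succ(c)))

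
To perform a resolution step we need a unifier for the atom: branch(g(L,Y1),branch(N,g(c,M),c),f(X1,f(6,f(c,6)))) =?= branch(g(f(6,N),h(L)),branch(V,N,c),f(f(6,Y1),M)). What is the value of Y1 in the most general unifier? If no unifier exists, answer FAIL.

Decompose branch/3: g(L,Y1) =?= g(f(6,N),h(L)),  branch(N,g(c,M),c) =?= branch(V,N,c),  f(X1,f(6,f(c,6))) =?= f(f(6,Y1),M).
Decompose g/2: L =?= f(6,N),  Y1 =?= h(L).
Bind L := f(6,N); substituting into the one remaining equation that mentions L gives: Y1 =?= h(f(6,N)).
Bind Y1 := h(f(6,N)); substituting into the one remaining equation that mentions Y1 gives: f(X1,f(6,f(c,6))) =?= f(f(6,h(f(6,N))),M).
Decompose branch/3: N =?= V,  g(c,M) =?= N,  c =?= c.
Bind N := V; substituting into the 2 remaining equations that mention N gives: g(c,M) =?= V,  f(X1,f(6,f(c,6))) =?= f(f(6,h(f(6,V))),M). Substituting into the earlier bindings gives L := f(6,V), Y1 := h(f(6,V)).
Bind V := g(c,M); substituting into the one remaining equation that mentions V gives: f(X1,f(6,f(c,6))) =?= f(f(6,h(f(6,g(c,M)))),M). Substituting into the earlier bindings gives L := f(6,g(c,M)), Y1 := h(f(6,g(c,M))), N := g(c,M).
Delete trivial equation c =?= c.
Decompose f/2: X1 =?= f(6,h(f(6,g(c,M)))),  f(6,f(c,6)) =?= M.
Bind X1 := f(6,h(f(6,g(c,M)))); no other remaining equation mentions X1.
Bind M := f(6,f(c,6)). Substituting into the earlier bindings gives L := f(6,g(c,f(6,f(c,6)))), Y1 := h(f(6,g(c,f(6,f(c,6))))), N := g(c,f(6,f(c,6))), V := g(c,f(6,f(c,6))), X1 := f(6,h(f(6,g(c,f(6,f(c,6)))))).
MGU = { L := f(6,g(c,f(6,f(c,6)))), Y1 := h(f(6,g(c,f(6,f(c,6))))), N := g(c,f(6,f(c,6))), V := g(c,f(6,f(c,6))), X1 := f(6,h(f(6,g(c,f(6,f(c,6)))))), M := f(6,f(c,6)) }, so Y1 := h(f(6,g(c,f(6,f(c,6))))).

h(f(6,g(c,f(6,f(c,6)))))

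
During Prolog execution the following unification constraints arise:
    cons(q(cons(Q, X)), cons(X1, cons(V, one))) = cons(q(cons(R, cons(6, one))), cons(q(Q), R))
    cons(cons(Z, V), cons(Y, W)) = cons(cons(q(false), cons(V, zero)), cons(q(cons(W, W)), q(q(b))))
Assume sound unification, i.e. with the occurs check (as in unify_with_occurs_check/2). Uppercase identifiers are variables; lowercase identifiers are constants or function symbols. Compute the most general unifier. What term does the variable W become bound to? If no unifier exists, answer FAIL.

FAIL

Decompose cons/2: q(cons(Q, X)) = q(cons(R, cons(6, one))),  cons(X1, cons(V, one)) = cons(q(Q), R).
Decompose q/1: cons(Q, X) = cons(R, cons(6, one)).
Decompose cons/2: Q = R,  X = cons(6, one).
Bind Q := R; substituting into the one remaining equation that mentions Q gives: cons(X1, cons(V, one)) = cons(q(R), R).
Bind X := cons(6, one); no other remaining equation mentions X.
Decompose cons/2: X1 = q(R),  cons(V, one) = R.
Bind X1 := q(R); no other remaining equation mentions X1.
Bind R := cons(V, one); no other remaining equation mentions R. Substituting into the earlier bindings gives Q := cons(V, one), X1 := q(cons(V, one)).
Decompose cons/2: cons(Z, V) = cons(q(false), cons(V, zero)),  cons(Y, W) = cons(q(cons(W, W)), q(q(b))).
Decompose cons/2: Z = q(false),  V = cons(V, zero).
Bind Z := q(false); no other remaining equation mentions Z.
Occurs check fails: V occurs in cons(V, zero); the equation V = cons(V, zero) has no finite solution.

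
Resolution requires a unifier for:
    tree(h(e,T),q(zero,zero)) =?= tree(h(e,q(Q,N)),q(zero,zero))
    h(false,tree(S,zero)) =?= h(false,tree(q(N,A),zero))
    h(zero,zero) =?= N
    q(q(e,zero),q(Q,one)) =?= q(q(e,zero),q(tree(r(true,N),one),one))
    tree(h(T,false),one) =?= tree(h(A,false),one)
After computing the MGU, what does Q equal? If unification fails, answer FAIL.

Decompose tree/2: h(e,T) =?= h(e,q(Q,N)),  q(zero,zero) =?= q(zero,zero).
Decompose h/2: e =?= e,  T =?= q(Q,N).
Delete trivial equation e =?= e.
Bind T := q(Q,N); substituting into the one remaining equation that mentions T gives: tree(h(q(Q,N),false),one) =?= tree(h(A,false),one).
Delete trivial equation q(zero,zero) =?= q(zero,zero).
Decompose h/2: false =?= false,  tree(S,zero) =?= tree(q(N,A),zero).
Delete trivial equation false =?= false.
Decompose tree/2: S =?= q(N,A),  zero =?= zero.
Bind S := q(N,A); no other remaining equation mentions S.
Delete trivial equation zero =?= zero.
Bind N := h(zero,zero); substituting into the remaining equations gives: q(q(e,zero),q(Q,one)) =?= q(q(e,zero),q(tree(r(true,h(zero,zero)),one),one)),  tree(h(q(Q,h(zero,zero)),false),one) =?= tree(h(A,false),one). Substituting into the earlier bindings gives T := q(Q,h(zero,zero)), S := q(h(zero,zero),A).
Decompose q/2: q(e,zero) =?= q(e,zero),  q(Q,one) =?= q(tree(r(true,h(zero,zero)),one),one).
Delete trivial equation q(e,zero) =?= q(e,zero).
Decompose q/2: Q =?= tree(r(true,h(zero,zero)),one),  one =?= one.
Bind Q := tree(r(true,h(zero,zero)),one); substituting into the one remaining equation that mentions Q gives: tree(h(q(tree(r(true,h(zero,zero)),one),h(zero,zero)),false),one) =?= tree(h(A,false),one). Substituting into the earlier binding gives T := q(tree(r(true,h(zero,zero)),one),h(zero,zero)).
Delete trivial equation one =?= one.
Decompose tree/2: h(q(tree(r(true,h(zero,zero)),one),h(zero,zero)),false) =?= h(A,false),  one =?= one.
Decompose h/2: q(tree(r(true,h(zero,zero)),one),h(zero,zero)) =?= A,  false =?= false.
Bind A := q(tree(r(true,h(zero,zero)),one),h(zero,zero)); no other remaining equation mentions A. Substituting into the earlier binding gives S := q(h(zero,zero),q(tree(r(true,h(zero,zero)),one),h(zero,zero))).
Delete trivial equation false =?= false.
Delete trivial equation one =?= one.
MGU = { T -> q(tree(r(true,h(zero,zero)),one),h(zero,zero)), S -> q(h(zero,zero),q(tree(r(true,h(zero,zero)),one),h(zero,zero))), N -> h(zero,zero), Q -> tree(r(true,h(zero,zero)),one), A -> q(tree(r(true,h(zero,zero)),one),h(zero,zero)) }, so Q -> tree(r(true,h(zero,zero)),one).

tree(r(true,h(zero,zero)),one)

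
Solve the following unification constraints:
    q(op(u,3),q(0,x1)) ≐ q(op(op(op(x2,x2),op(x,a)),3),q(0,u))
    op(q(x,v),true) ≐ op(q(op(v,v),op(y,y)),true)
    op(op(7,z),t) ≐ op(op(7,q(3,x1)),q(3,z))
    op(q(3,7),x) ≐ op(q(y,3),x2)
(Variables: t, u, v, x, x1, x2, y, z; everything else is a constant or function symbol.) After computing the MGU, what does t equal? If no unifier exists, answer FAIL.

FAIL

Decompose q/2: op(u,3) ≐ op(op(op(x2,x2),op(x,a)),3),  q(0,x1) ≐ q(0,u).
Decompose op/2: u ≐ op(op(x2,x2),op(x,a)),  3 ≐ 3.
Bind u := op(op(x2,x2),op(x,a)); substituting into the one remaining equation that mentions u gives: q(0,x1) ≐ q(0,op(op(x2,x2),op(x,a))).
Delete trivial equation 3 ≐ 3.
Decompose q/2: 0 ≐ 0,  x1 ≐ op(op(x2,x2),op(x,a)).
Delete trivial equation 0 ≐ 0.
Bind x1 := op(op(x2,x2),op(x,a)); substituting into the one remaining equation that mentions x1 gives: op(op(7,z),t) ≐ op(op(7,q(3,op(op(x2,x2),op(x,a)))),q(3,z)).
Decompose op/2: q(x,v) ≐ q(op(v,v),op(y,y)),  true ≐ true.
Decompose q/2: x ≐ op(v,v),  v ≐ op(y,y).
Bind x := op(v,v); substituting into the 2 remaining equations that mention x gives: op(op(7,z),t) ≐ op(op(7,q(3,op(op(x2,x2),op(op(v,v),a)))),q(3,z)),  op(q(3,7),op(v,v)) ≐ op(q(y,3),x2). Substituting into the earlier bindings gives u := op(op(x2,x2),op(op(v,v),a)), x1 := op(op(x2,x2),op(op(v,v),a)).
Bind v := op(y,y); substituting into the 2 remaining equations that mention v gives: op(op(7,z),t) ≐ op(op(7,q(3,op(op(x2,x2),op(op(op(y,y),op(y,y)),a)))),q(3,z)),  op(q(3,7),op(op(y,y),op(y,y))) ≐ op(q(y,3),x2). Substituting into the earlier bindings gives u := op(op(x2,x2),op(op(op(y,y),op(y,y)),a)), x1 := op(op(x2,x2),op(op(op(y,y),op(y,y)),a)), x := op(op(y,y),op(y,y)).
Delete trivial equation true ≐ true.
Decompose op/2: op(7,z) ≐ op(7,q(3,op(op(x2,x2),op(op(op(y,y),op(y,y)),a)))),  t ≐ q(3,z).
Decompose op/2: 7 ≐ 7,  z ≐ q(3,op(op(x2,x2),op(op(op(y,y),op(y,y)),a))).
Delete trivial equation 7 ≐ 7.
Bind z := q(3,op(op(x2,x2),op(op(op(y,y),op(y,y)),a))); substituting into the one remaining equation that mentions z gives: t ≐ q(3,q(3,op(op(x2,x2),op(op(op(y,y),op(y,y)),a)))).
Bind t := q(3,q(3,op(op(x2,x2),op(op(op(y,y),op(y,y)),a)))); no other remaining equation mentions t.
Decompose op/2: q(3,7) ≐ q(y,3),  op(op(y,y),op(y,y)) ≐ x2.
Decompose q/2: 3 ≐ y,  7 ≐ 3.
Bind y := 3; substituting into the one remaining equation that mentions y gives: op(op(3,3),op(3,3)) ≐ x2. Substituting into the earlier bindings gives u := op(op(x2,x2),op(op(op(3,3),op(3,3)),a)), x1 := op(op(x2,x2),op(op(op(3,3),op(3,3)),a)), x := op(op(3,3),op(3,3)), v := op(3,3), z := q(3,op(op(x2,x2),op(op(op(3,3),op(3,3)),a))), t := q(3,q(3,op(op(x2,x2),op(op(op(3,3),op(3,3)),a)))).
Clash: constants 7 and 3 differ; no unifier exists.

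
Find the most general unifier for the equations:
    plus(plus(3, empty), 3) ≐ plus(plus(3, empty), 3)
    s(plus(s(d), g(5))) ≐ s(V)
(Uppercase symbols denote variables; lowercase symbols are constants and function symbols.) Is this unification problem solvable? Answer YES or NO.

YES

Delete trivial equation plus(plus(3, empty), 3) ≐ plus(plus(3, empty), 3).
Decompose s/1: plus(s(d), g(5)) ≐ V.
Bind V := plus(s(d), g(5)).
No equations remain and no clash or occurs-check failure arose, so a unifier exists.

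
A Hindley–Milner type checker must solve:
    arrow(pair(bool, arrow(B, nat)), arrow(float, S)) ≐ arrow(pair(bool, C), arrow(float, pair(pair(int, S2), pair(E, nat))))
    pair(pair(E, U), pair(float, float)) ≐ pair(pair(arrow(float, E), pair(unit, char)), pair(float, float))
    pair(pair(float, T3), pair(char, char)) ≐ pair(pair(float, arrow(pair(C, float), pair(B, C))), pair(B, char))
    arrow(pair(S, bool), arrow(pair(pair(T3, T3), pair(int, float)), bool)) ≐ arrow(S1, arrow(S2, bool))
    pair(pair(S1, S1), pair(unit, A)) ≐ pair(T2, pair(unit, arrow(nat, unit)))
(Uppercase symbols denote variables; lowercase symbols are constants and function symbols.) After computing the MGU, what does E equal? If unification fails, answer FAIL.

Decompose arrow/2: pair(bool, arrow(B, nat)) ≐ pair(bool, C),  arrow(float, S) ≐ arrow(float, pair(pair(int, S2), pair(E, nat))).
Decompose pair/2: bool ≐ bool,  arrow(B, nat) ≐ C.
Delete trivial equation bool ≐ bool.
Bind C := arrow(B, nat); substituting into the one remaining equation that mentions C gives: pair(pair(float, T3), pair(char, char)) ≐ pair(pair(float, arrow(pair(arrow(B, nat), float), pair(B, arrow(B, nat)))), pair(B, char)).
Decompose arrow/2: float ≐ float,  S ≐ pair(pair(int, S2), pair(E, nat)).
Delete trivial equation float ≐ float.
Bind S := pair(pair(int, S2), pair(E, nat)); substituting into the one remaining equation that mentions S gives: arrow(pair(pair(pair(int, S2), pair(E, nat)), bool), arrow(pair(pair(T3, T3), pair(int, float)), bool)) ≐ arrow(S1, arrow(S2, bool)).
Decompose pair/2: pair(E, U) ≐ pair(arrow(float, E), pair(unit, char)),  pair(float, float) ≐ pair(float, float).
Decompose pair/2: E ≐ arrow(float, E),  U ≐ pair(unit, char).
Occurs check fails: E occurs in arrow(float, E); the equation E ≐ arrow(float, E) has no finite solution.

FAIL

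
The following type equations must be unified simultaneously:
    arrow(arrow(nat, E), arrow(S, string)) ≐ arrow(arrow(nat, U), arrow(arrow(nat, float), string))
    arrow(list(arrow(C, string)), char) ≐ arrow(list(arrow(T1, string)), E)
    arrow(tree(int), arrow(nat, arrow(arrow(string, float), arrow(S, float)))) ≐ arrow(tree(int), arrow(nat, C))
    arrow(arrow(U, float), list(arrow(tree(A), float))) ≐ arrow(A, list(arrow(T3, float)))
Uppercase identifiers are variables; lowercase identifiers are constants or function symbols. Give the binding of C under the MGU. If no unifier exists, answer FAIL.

arrow(arrow(string, float), arrow(arrow(nat, float), float))

Decompose arrow/2: arrow(nat, E) ≐ arrow(nat, U),  arrow(S, string) ≐ arrow(arrow(nat, float), string).
Decompose arrow/2: nat ≐ nat,  E ≐ U.
Delete trivial equation nat ≐ nat.
Bind E := U; substituting into the one remaining equation that mentions E gives: arrow(list(arrow(C, string)), char) ≐ arrow(list(arrow(T1, string)), U).
Decompose arrow/2: S ≐ arrow(nat, float),  string ≐ string.
Bind S := arrow(nat, float); substituting into the one remaining equation that mentions S gives: arrow(tree(int), arrow(nat, arrow(arrow(string, float), arrow(arrow(nat, float), float)))) ≐ arrow(tree(int), arrow(nat, C)).
Delete trivial equation string ≐ string.
Decompose arrow/2: list(arrow(C, string)) ≐ list(arrow(T1, string)),  char ≐ U.
Decompose list/1: arrow(C, string) ≐ arrow(T1, string).
Decompose arrow/2: C ≐ T1,  string ≐ string.
Bind C := T1; substituting into the one remaining equation that mentions C gives: arrow(tree(int), arrow(nat, arrow(arrow(string, float), arrow(arrow(nat, float), float)))) ≐ arrow(tree(int), arrow(nat, T1)).
Delete trivial equation string ≐ string.
Bind U := char; substituting into the one remaining equation that mentions U gives: arrow(arrow(char, float), list(arrow(tree(A), float))) ≐ arrow(A, list(arrow(T3, float))). Substituting into the earlier binding gives E := char.
Decompose arrow/2: tree(int) ≐ tree(int),  arrow(nat, arrow(arrow(string, float), arrow(arrow(nat, float), float))) ≐ arrow(nat, T1).
Delete trivial equation tree(int) ≐ tree(int).
Decompose arrow/2: nat ≐ nat,  arrow(arrow(string, float), arrow(arrow(nat, float), float)) ≐ T1.
Delete trivial equation nat ≐ nat.
Bind T1 := arrow(arrow(string, float), arrow(arrow(nat, float), float)); no other remaining equation mentions T1. Substituting into the earlier binding gives C := arrow(arrow(string, float), arrow(arrow(nat, float), float)).
Decompose arrow/2: arrow(char, float) ≐ A,  list(arrow(tree(A), float)) ≐ list(arrow(T3, float)).
Bind A := arrow(char, float); substituting into the remaining equation gives: list(arrow(tree(arrow(char, float)), float)) ≐ list(arrow(T3, float)).
Decompose list/1: arrow(tree(arrow(char, float)), float) ≐ arrow(T3, float).
Decompose arrow/2: tree(arrow(char, float)) ≐ T3,  float ≐ float.
Bind T3 := tree(arrow(char, float)); no other remaining equation mentions T3.
Delete trivial equation float ≐ float.
MGU = { E -> char, S -> arrow(nat, float), C -> arrow(arrow(string, float), arrow(arrow(nat, float), float)), U -> char, T1 -> arrow(arrow(string, float), arrow(arrow(nat, float), float)), A -> arrow(char, float), T3 -> tree(arrow(char, float)) }, so C -> arrow(arrow(string, float), arrow(arrow(nat, float), float)).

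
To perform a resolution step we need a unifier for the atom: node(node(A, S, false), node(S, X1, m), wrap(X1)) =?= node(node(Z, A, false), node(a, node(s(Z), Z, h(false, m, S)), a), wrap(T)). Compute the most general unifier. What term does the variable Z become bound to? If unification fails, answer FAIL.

FAIL

Decompose node/3: node(A, S, false) =?= node(Z, A, false),  node(S, X1, m) =?= node(a, node(s(Z), Z, h(false, m, S)), a),  wrap(X1) =?= wrap(T).
Decompose node/3: A =?= Z,  S =?= A,  false =?= false.
Bind A := Z; substituting into the one remaining equation that mentions A gives: S =?= Z.
Bind S := Z; substituting into the one remaining equation that mentions S gives: node(Z, X1, m) =?= node(a, node(s(Z), Z, h(false, m, Z)), a).
Delete trivial equation false =?= false.
Decompose node/3: Z =?= a,  X1 =?= node(s(Z), Z, h(false, m, Z)),  m =?= a.
Bind Z := a; substituting into the one remaining equation that mentions Z gives: X1 =?= node(s(a), a, h(false, m, a)). Substituting into the earlier bindings gives A := a, S := a.
Bind X1 := node(s(a), a, h(false, m, a)); substituting into the one remaining equation that mentions X1 gives: wrap(node(s(a), a, h(false, m, a))) =?= wrap(T).
Clash: constants m and a differ; no unifier exists.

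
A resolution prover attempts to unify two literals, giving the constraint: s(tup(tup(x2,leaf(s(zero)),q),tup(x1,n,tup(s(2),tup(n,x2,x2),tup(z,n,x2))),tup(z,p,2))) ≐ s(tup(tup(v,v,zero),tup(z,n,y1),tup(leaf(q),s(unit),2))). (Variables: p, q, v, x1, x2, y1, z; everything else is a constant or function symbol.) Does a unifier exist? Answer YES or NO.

Decompose s/1: tup(tup(x2,leaf(s(zero)),q),tup(x1,n,tup(s(2),tup(n,x2,x2),tup(z,n,x2))),tup(z,p,2)) ≐ tup(tup(v,v,zero),tup(z,n,y1),tup(leaf(q),s(unit),2)).
Decompose tup/3: tup(x2,leaf(s(zero)),q) ≐ tup(v,v,zero),  tup(x1,n,tup(s(2),tup(n,x2,x2),tup(z,n,x2))) ≐ tup(z,n,y1),  tup(z,p,2) ≐ tup(leaf(q),s(unit),2).
Decompose tup/3: x2 ≐ v,  leaf(s(zero)) ≐ v,  q ≐ zero.
Bind x2 := v; substituting into the one remaining equation that mentions x2 gives: tup(x1,n,tup(s(2),tup(n,v,v),tup(z,n,v))) ≐ tup(z,n,y1).
Bind v := leaf(s(zero)); substituting into the one remaining equation that mentions v gives: tup(x1,n,tup(s(2),tup(n,leaf(s(zero)),leaf(s(zero))),tup(z,n,leaf(s(zero))))) ≐ tup(z,n,y1). Substituting into the earlier binding gives x2 := leaf(s(zero)).
Bind q := zero; substituting into the one remaining equation that mentions q gives: tup(z,p,2) ≐ tup(leaf(zero),s(unit),2).
Decompose tup/3: x1 ≐ z,  n ≐ n,  tup(s(2),tup(n,leaf(s(zero)),leaf(s(zero))),tup(z,n,leaf(s(zero)))) ≐ y1.
Bind x1 := z; no other remaining equation mentions x1.
Delete trivial equation n ≐ n.
Bind y1 := tup(s(2),tup(n,leaf(s(zero)),leaf(s(zero))),tup(z,n,leaf(s(zero)))); no other remaining equation mentions y1.
Decompose tup/3: z ≐ leaf(zero),  p ≐ s(unit),  2 ≐ 2.
Bind z := leaf(zero); no other remaining equation mentions z. Substituting into the earlier bindings gives x1 := leaf(zero), y1 := tup(s(2),tup(n,leaf(s(zero)),leaf(s(zero))),tup(leaf(zero),n,leaf(s(zero)))).
Bind p := s(unit); no other remaining equation mentions p.
Delete trivial equation 2 ≐ 2.
No equations remain and no clash or occurs-check failure arose, so a unifier exists.

YES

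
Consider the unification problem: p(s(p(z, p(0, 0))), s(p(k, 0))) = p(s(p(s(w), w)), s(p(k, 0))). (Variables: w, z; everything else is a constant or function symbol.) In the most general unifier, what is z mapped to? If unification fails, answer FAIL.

Decompose p/2: s(p(z, p(0, 0))) = s(p(s(w), w)),  s(p(k, 0)) = s(p(k, 0)).
Decompose s/1: p(z, p(0, 0)) = p(s(w), w).
Decompose p/2: z = s(w),  p(0, 0) = w.
Bind z := s(w); no other remaining equation mentions z.
Bind w := p(0, 0); no other remaining equation mentions w. Substituting into the earlier binding gives z := s(p(0, 0)).
Delete trivial equation s(p(k, 0)) = s(p(k, 0)).
MGU = { z -> s(p(0, 0)), w -> p(0, 0) }, so z -> s(p(0, 0)).

s(p(0, 0))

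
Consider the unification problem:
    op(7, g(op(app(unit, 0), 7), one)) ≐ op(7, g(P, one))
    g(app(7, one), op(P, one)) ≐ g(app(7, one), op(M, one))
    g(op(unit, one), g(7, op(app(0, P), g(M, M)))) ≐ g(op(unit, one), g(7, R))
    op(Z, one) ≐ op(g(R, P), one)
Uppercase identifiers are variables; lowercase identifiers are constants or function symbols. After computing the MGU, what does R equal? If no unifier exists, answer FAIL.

op(app(0, op(app(unit, 0), 7)), g(op(app(unit, 0), 7), op(app(unit, 0), 7)))

Decompose op/2: 7 ≐ 7,  g(op(app(unit, 0), 7), one) ≐ g(P, one).
Delete trivial equation 7 ≐ 7.
Decompose g/2: op(app(unit, 0), 7) ≐ P,  one ≐ one.
Bind P := op(app(unit, 0), 7); substituting into the 3 remaining equations that mention P gives: g(app(7, one), op(op(app(unit, 0), 7), one)) ≐ g(app(7, one), op(M, one)),  g(op(unit, one), g(7, op(app(0, op(app(unit, 0), 7)), g(M, M)))) ≐ g(op(unit, one), g(7, R)),  op(Z, one) ≐ op(g(R, op(app(unit, 0), 7)), one).
Delete trivial equation one ≐ one.
Decompose g/2: app(7, one) ≐ app(7, one),  op(op(app(unit, 0), 7), one) ≐ op(M, one).
Delete trivial equation app(7, one) ≐ app(7, one).
Decompose op/2: op(app(unit, 0), 7) ≐ M,  one ≐ one.
Bind M := op(app(unit, 0), 7); substituting into the one remaining equation that mentions M gives: g(op(unit, one), g(7, op(app(0, op(app(unit, 0), 7)), g(op(app(unit, 0), 7), op(app(unit, 0), 7))))) ≐ g(op(unit, one), g(7, R)).
Delete trivial equation one ≐ one.
Decompose g/2: op(unit, one) ≐ op(unit, one),  g(7, op(app(0, op(app(unit, 0), 7)), g(op(app(unit, 0), 7), op(app(unit, 0), 7)))) ≐ g(7, R).
Delete trivial equation op(unit, one) ≐ op(unit, one).
Decompose g/2: 7 ≐ 7,  op(app(0, op(app(unit, 0), 7)), g(op(app(unit, 0), 7), op(app(unit, 0), 7))) ≐ R.
Delete trivial equation 7 ≐ 7.
Bind R := op(app(0, op(app(unit, 0), 7)), g(op(app(unit, 0), 7), op(app(unit, 0), 7))); substituting into the remaining equation gives: op(Z, one) ≐ op(g(op(app(0, op(app(unit, 0), 7)), g(op(app(unit, 0), 7), op(app(unit, 0), 7))), op(app(unit, 0), 7)), one).
Decompose op/2: Z ≐ g(op(app(0, op(app(unit, 0), 7)), g(op(app(unit, 0), 7), op(app(unit, 0), 7))), op(app(unit, 0), 7)),  one ≐ one.
Bind Z := g(op(app(0, op(app(unit, 0), 7)), g(op(app(unit, 0), 7), op(app(unit, 0), 7))), op(app(unit, 0), 7)); no other remaining equation mentions Z.
Delete trivial equation one ≐ one.
MGU = { P ↦ op(app(unit, 0), 7), M ↦ op(app(unit, 0), 7), R ↦ op(app(0, op(app(unit, 0), 7)), g(op(app(unit, 0), 7), op(app(unit, 0), 7))), Z ↦ g(op(app(0, op(app(unit, 0), 7)), g(op(app(unit, 0), 7), op(app(unit, 0), 7))), op(app(unit, 0), 7)) }, so R ↦ op(app(0, op(app(unit, 0), 7)), g(op(app(unit, 0), 7), op(app(unit, 0), 7))).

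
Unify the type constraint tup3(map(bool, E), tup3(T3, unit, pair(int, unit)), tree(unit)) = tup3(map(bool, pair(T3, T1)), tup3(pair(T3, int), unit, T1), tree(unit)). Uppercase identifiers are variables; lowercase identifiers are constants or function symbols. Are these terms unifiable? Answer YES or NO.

Decompose tup3/3: map(bool, E) = map(bool, pair(T3, T1)),  tup3(T3, unit, pair(int, unit)) = tup3(pair(T3, int), unit, T1),  tree(unit) = tree(unit).
Decompose map/2: bool = bool,  E = pair(T3, T1).
Delete trivial equation bool = bool.
Bind E := pair(T3, T1); no other remaining equation mentions E.
Decompose tup3/3: T3 = pair(T3, int),  unit = unit,  pair(int, unit) = T1.
Occurs check fails: T3 occurs in pair(T3, int); the equation T3 = pair(T3, int) has no finite solution.

NO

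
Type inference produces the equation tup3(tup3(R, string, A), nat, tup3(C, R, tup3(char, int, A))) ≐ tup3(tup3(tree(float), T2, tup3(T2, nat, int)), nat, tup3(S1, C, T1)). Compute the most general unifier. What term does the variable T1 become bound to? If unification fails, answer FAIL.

Decompose tup3/3: tup3(R, string, A) ≐ tup3(tree(float), T2, tup3(T2, nat, int)),  nat ≐ nat,  tup3(C, R, tup3(char, int, A)) ≐ tup3(S1, C, T1).
Decompose tup3/3: R ≐ tree(float),  string ≐ T2,  A ≐ tup3(T2, nat, int).
Bind R := tree(float); substituting into the one remaining equation that mentions R gives: tup3(C, tree(float), tup3(char, int, A)) ≐ tup3(S1, C, T1).
Bind T2 := string; substituting into the one remaining equation that mentions T2 gives: A ≐ tup3(string, nat, int).
Bind A := tup3(string, nat, int); substituting into the one remaining equation that mentions A gives: tup3(C, tree(float), tup3(char, int, tup3(string, nat, int))) ≐ tup3(S1, C, T1).
Delete trivial equation nat ≐ nat.
Decompose tup3/3: C ≐ S1,  tree(float) ≐ C,  tup3(char, int, tup3(string, nat, int)) ≐ T1.
Bind C := S1; substituting into the one remaining equation that mentions C gives: tree(float) ≐ S1.
Bind S1 := tree(float); no other remaining equation mentions S1. Substituting into the earlier binding gives C := tree(float).
Bind T1 := tup3(char, int, tup3(string, nat, int)).
MGU = { R ↦ tree(float), T2 ↦ string, A ↦ tup3(string, nat, int), C ↦ tree(float), S1 ↦ tree(float), T1 ↦ tup3(char, int, tup3(string, nat, int)) }, so T1 ↦ tup3(char, int, tup3(string, nat, int)).

tup3(char, int, tup3(string, nat, int))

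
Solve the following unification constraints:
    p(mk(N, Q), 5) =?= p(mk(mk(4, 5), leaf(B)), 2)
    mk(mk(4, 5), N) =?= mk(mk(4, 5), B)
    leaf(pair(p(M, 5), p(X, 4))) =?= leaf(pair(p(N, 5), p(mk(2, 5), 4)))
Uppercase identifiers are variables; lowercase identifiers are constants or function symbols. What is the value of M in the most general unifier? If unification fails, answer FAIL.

FAIL

Decompose p/2: mk(N, Q) =?= mk(mk(4, 5), leaf(B)),  5 =?= 2.
Decompose mk/2: N =?= mk(4, 5),  Q =?= leaf(B).
Bind N := mk(4, 5); substituting into the 2 remaining equations that mention N gives: mk(mk(4, 5), mk(4, 5)) =?= mk(mk(4, 5), B),  leaf(pair(p(M, 5), p(X, 4))) =?= leaf(pair(p(mk(4, 5), 5), p(mk(2, 5), 4))).
Bind Q := leaf(B); no other remaining equation mentions Q.
Clash: constants 5 and 2 differ; no unifier exists.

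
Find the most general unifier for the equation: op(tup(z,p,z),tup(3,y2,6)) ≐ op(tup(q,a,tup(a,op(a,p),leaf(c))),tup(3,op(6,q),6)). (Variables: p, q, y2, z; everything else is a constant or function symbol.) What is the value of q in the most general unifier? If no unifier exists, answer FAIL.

tup(a,op(a,a),leaf(c))

Decompose op/2: tup(z,p,z) ≐ tup(q,a,tup(a,op(a,p),leaf(c))),  tup(3,y2,6) ≐ tup(3,op(6,q),6).
Decompose tup/3: z ≐ q,  p ≐ a,  z ≐ tup(a,op(a,p),leaf(c)).
Bind z := q; substituting into the one remaining equation that mentions z gives: q ≐ tup(a,op(a,p),leaf(c)).
Bind p := a; substituting into the one remaining equation that mentions p gives: q ≐ tup(a,op(a,a),leaf(c)).
Bind q := tup(a,op(a,a),leaf(c)); substituting into the remaining equation gives: tup(3,y2,6) ≐ tup(3,op(6,tup(a,op(a,a),leaf(c))),6). Substituting into the earlier binding gives z := tup(a,op(a,a),leaf(c)).
Decompose tup/3: 3 ≐ 3,  y2 ≐ op(6,tup(a,op(a,a),leaf(c))),  6 ≐ 6.
Delete trivial equation 3 ≐ 3.
Bind y2 := op(6,tup(a,op(a,a),leaf(c))); no other remaining equation mentions y2.
Delete trivial equation 6 ≐ 6.
MGU = { z ↦ tup(a,op(a,a),leaf(c)), p ↦ a, q ↦ tup(a,op(a,a),leaf(c)), y2 ↦ op(6,tup(a,op(a,a),leaf(c))) }, so q ↦ tup(a,op(a,a),leaf(c)).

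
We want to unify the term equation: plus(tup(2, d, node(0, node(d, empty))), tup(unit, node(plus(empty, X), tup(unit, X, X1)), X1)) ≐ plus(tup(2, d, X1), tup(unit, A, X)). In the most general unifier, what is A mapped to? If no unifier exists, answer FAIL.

Decompose plus/2: tup(2, d, node(0, node(d, empty))) ≐ tup(2, d, X1),  tup(unit, node(plus(empty, X), tup(unit, X, X1)), X1) ≐ tup(unit, A, X).
Decompose tup/3: 2 ≐ 2,  d ≐ d,  node(0, node(d, empty)) ≐ X1.
Delete trivial equation 2 ≐ 2.
Delete trivial equation d ≐ d.
Bind X1 := node(0, node(d, empty)); substituting into the remaining equation gives: tup(unit, node(plus(empty, X), tup(unit, X, node(0, node(d, empty)))), node(0, node(d, empty))) ≐ tup(unit, A, X).
Decompose tup/3: unit ≐ unit,  node(plus(empty, X), tup(unit, X, node(0, node(d, empty)))) ≐ A,  node(0, node(d, empty)) ≐ X.
Delete trivial equation unit ≐ unit.
Bind A := node(plus(empty, X), tup(unit, X, node(0, node(d, empty)))); no other remaining equation mentions A.
Bind X := node(0, node(d, empty)). Substituting into the earlier binding gives A := node(plus(empty, node(0, node(d, empty))), tup(unit, node(0, node(d, empty)), node(0, node(d, empty)))).
MGU = { X1 ↦ node(0, node(d, empty)), A ↦ node(plus(empty, node(0, node(d, empty))), tup(unit, node(0, node(d, empty)), node(0, node(d, empty)))), X ↦ node(0, node(d, empty)) }, so A ↦ node(plus(empty, node(0, node(d, empty))), tup(unit, node(0, node(d, empty)), node(0, node(d, empty)))).

node(plus(empty, node(0, node(d, empty))), tup(unit, node(0, node(d, empty)), node(0, node(d, empty))))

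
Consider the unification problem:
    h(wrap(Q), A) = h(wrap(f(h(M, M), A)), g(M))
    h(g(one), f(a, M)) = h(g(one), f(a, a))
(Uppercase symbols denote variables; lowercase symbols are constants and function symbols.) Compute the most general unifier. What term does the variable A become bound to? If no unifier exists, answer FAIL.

Decompose h/2: wrap(Q) = wrap(f(h(M, M), A)),  A = g(M).
Decompose wrap/1: Q = f(h(M, M), A).
Bind Q := f(h(M, M), A); no other remaining equation mentions Q.
Bind A := g(M); no other remaining equation mentions A. Substituting into the earlier binding gives Q := f(h(M, M), g(M)).
Decompose h/2: g(one) = g(one),  f(a, M) = f(a, a).
Delete trivial equation g(one) = g(one).
Decompose f/2: a = a,  M = a.
Delete trivial equation a = a.
Bind M := a. Substituting into the earlier bindings gives Q := f(h(a, a), g(a)), A := g(a).
MGU = { Q -> f(h(a, a), g(a)), A -> g(a), M -> a }, so A -> g(a).

g(a)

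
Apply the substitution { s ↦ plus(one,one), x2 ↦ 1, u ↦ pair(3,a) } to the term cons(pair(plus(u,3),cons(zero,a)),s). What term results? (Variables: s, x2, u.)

cons(pair(plus(pair(3,a),3),cons(zero,a)),plus(one,one))

Replace each occurrence of s with plus(one,one).
Replace each occurrence of u with pair(3,a).
Result: cons(pair(plus(pair(3,a),3),cons(zero,a)),plus(one,one)).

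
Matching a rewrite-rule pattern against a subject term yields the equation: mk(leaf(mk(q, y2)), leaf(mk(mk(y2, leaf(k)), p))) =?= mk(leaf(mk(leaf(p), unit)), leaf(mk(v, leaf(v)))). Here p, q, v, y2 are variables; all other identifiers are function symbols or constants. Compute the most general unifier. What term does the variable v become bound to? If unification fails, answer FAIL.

mk(unit, leaf(k))

Decompose mk/2: leaf(mk(q, y2)) =?= leaf(mk(leaf(p), unit)),  leaf(mk(mk(y2, leaf(k)), p)) =?= leaf(mk(v, leaf(v))).
Decompose leaf/1: mk(q, y2) =?= mk(leaf(p), unit).
Decompose mk/2: q =?= leaf(p),  y2 =?= unit.
Bind q := leaf(p); no other remaining equation mentions q.
Bind y2 := unit; substituting into the remaining equation gives: leaf(mk(mk(unit, leaf(k)), p)) =?= leaf(mk(v, leaf(v))).
Decompose leaf/1: mk(mk(unit, leaf(k)), p) =?= mk(v, leaf(v)).
Decompose mk/2: mk(unit, leaf(k)) =?= v,  p =?= leaf(v).
Bind v := mk(unit, leaf(k)); substituting into the remaining equation gives: p =?= leaf(mk(unit, leaf(k))).
Bind p := leaf(mk(unit, leaf(k))). Substituting into the earlier binding gives q := leaf(leaf(mk(unit, leaf(k)))).
MGU = { q -> leaf(leaf(mk(unit, leaf(k)))), y2 -> unit, v -> mk(unit, leaf(k)), p -> leaf(mk(unit, leaf(k))) }, so v -> mk(unit, leaf(k)).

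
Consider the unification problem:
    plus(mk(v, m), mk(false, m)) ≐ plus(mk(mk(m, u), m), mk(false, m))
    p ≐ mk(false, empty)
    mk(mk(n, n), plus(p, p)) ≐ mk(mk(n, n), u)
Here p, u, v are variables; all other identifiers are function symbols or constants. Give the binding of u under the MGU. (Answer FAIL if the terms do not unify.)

plus(mk(false, empty), mk(false, empty))

Decompose plus/2: mk(v, m) ≐ mk(mk(m, u), m),  mk(false, m) ≐ mk(false, m).
Decompose mk/2: v ≐ mk(m, u),  m ≐ m.
Bind v := mk(m, u); no other remaining equation mentions v.
Delete trivial equation m ≐ m.
Delete trivial equation mk(false, m) ≐ mk(false, m).
Bind p := mk(false, empty); substituting into the remaining equation gives: mk(mk(n, n), plus(mk(false, empty), mk(false, empty))) ≐ mk(mk(n, n), u).
Decompose mk/2: mk(n, n) ≐ mk(n, n),  plus(mk(false, empty), mk(false, empty)) ≐ u.
Delete trivial equation mk(n, n) ≐ mk(n, n).
Bind u := plus(mk(false, empty), mk(false, empty)). Substituting into the earlier binding gives v := mk(m, plus(mk(false, empty), mk(false, empty))).
MGU = { v ↦ mk(m, plus(mk(false, empty), mk(false, empty))), p ↦ mk(false, empty), u ↦ plus(mk(false, empty), mk(false, empty)) }, so u ↦ plus(mk(false, empty), mk(false, empty)).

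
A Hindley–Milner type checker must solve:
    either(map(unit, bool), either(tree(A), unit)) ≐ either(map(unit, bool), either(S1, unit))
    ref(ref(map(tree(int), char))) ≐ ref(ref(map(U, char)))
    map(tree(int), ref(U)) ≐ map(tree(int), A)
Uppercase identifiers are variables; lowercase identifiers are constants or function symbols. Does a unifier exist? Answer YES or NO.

YES

Decompose either/2: map(unit, bool) ≐ map(unit, bool),  either(tree(A), unit) ≐ either(S1, unit).
Delete trivial equation map(unit, bool) ≐ map(unit, bool).
Decompose either/2: tree(A) ≐ S1,  unit ≐ unit.
Bind S1 := tree(A); no other remaining equation mentions S1.
Delete trivial equation unit ≐ unit.
Decompose ref/1: ref(map(tree(int), char)) ≐ ref(map(U, char)).
Decompose ref/1: map(tree(int), char) ≐ map(U, char).
Decompose map/2: tree(int) ≐ U,  char ≐ char.
Bind U := tree(int); substituting into the one remaining equation that mentions U gives: map(tree(int), ref(tree(int))) ≐ map(tree(int), A).
Delete trivial equation char ≐ char.
Decompose map/2: tree(int) ≐ tree(int),  ref(tree(int)) ≐ A.
Delete trivial equation tree(int) ≐ tree(int).
Bind A := ref(tree(int)). Substituting into the earlier binding gives S1 := tree(ref(tree(int))).
No equations remain and no clash or occurs-check failure arose, so a unifier exists.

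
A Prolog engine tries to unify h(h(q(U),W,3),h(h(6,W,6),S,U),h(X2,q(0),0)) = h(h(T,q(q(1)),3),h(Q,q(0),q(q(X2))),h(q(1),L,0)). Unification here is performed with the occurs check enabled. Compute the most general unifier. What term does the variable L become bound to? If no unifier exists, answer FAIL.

Decompose h/3: h(q(U),W,3) = h(T,q(q(1)),3),  h(h(6,W,6),S,U) = h(Q,q(0),q(q(X2))),  h(X2,q(0),0) = h(q(1),L,0).
Decompose h/3: q(U) = T,  W = q(q(1)),  3 = 3.
Bind T := q(U); no other remaining equation mentions T.
Bind W := q(q(1)); substituting into the one remaining equation that mentions W gives: h(h(6,q(q(1)),6),S,U) = h(Q,q(0),q(q(X2))).
Delete trivial equation 3 = 3.
Decompose h/3: h(6,q(q(1)),6) = Q,  S = q(0),  U = q(q(X2)).
Bind Q := h(6,q(q(1)),6); no other remaining equation mentions Q.
Bind S := q(0); no other remaining equation mentions S.
Bind U := q(q(X2)); no other remaining equation mentions U. Substituting into the earlier binding gives T := q(q(q(X2))).
Decompose h/3: X2 = q(1),  q(0) = L,  0 = 0.
Bind X2 := q(1); no other remaining equation mentions X2. Substituting into the earlier bindings gives T := q(q(q(q(1)))), U := q(q(q(1))).
Bind L := q(0); no other remaining equation mentions L.
Delete trivial equation 0 = 0.
MGU = { T = q(q(q(q(1)))), W = q(q(1)), Q = h(6,q(q(1)),6), S = q(0), U = q(q(q(1))), X2 = q(1), L = q(0) }, so L = q(0).

q(0)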